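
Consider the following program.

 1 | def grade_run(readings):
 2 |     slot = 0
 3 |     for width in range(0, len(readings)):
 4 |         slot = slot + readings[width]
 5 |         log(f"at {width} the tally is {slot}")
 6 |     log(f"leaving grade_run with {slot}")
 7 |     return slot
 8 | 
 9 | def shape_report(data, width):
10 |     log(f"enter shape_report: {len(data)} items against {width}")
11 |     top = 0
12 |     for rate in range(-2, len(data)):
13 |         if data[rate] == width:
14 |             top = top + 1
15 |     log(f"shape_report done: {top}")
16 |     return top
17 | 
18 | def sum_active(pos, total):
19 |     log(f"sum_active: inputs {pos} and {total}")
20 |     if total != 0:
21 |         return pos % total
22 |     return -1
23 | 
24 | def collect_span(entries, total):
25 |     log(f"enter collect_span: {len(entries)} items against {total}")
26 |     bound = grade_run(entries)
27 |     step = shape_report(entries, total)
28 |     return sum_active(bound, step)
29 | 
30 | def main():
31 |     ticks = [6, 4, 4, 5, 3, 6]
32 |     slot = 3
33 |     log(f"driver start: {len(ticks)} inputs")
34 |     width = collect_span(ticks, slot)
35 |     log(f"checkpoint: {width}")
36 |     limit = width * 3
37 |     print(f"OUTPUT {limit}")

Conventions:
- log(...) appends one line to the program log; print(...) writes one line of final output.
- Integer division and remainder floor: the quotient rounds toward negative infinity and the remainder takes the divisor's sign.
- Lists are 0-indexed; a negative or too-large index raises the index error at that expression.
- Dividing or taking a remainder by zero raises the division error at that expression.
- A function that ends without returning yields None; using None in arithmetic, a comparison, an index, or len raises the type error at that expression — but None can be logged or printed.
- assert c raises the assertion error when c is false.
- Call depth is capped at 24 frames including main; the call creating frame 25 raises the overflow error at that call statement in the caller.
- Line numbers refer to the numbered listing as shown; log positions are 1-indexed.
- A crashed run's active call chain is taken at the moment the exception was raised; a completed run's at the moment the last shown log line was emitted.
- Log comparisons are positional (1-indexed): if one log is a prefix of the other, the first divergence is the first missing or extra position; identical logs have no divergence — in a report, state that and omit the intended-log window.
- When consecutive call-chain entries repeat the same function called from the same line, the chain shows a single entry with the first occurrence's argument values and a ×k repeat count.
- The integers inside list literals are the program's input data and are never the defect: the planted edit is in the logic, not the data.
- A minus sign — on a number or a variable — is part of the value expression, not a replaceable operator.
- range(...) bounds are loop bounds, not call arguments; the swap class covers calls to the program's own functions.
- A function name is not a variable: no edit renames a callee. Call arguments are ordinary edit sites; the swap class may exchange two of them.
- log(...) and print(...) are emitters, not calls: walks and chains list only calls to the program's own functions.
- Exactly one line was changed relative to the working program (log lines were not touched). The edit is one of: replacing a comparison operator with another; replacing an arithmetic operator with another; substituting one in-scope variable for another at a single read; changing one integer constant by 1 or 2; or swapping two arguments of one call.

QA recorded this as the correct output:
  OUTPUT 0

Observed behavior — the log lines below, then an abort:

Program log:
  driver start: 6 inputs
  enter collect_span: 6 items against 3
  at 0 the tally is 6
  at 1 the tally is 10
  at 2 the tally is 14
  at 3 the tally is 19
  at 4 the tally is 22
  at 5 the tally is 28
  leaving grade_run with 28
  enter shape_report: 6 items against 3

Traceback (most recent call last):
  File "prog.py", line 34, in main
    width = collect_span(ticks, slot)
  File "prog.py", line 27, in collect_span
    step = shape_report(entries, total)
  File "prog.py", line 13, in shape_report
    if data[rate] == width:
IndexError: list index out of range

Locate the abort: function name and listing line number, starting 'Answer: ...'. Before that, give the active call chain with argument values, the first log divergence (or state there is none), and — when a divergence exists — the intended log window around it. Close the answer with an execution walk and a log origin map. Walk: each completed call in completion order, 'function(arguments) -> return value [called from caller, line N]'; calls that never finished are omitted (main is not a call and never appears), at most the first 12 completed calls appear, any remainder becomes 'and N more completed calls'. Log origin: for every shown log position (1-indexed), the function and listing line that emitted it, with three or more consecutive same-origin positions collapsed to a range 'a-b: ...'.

Answer: the error was raised in shape_report, line 13.
Key observation: The faulty run's log stops after 10 lines; the working version's next line would be 'shape_report done: 1'.
Call chain: main -> collect_span([6, 4, 4, 5, 3, 6], 3) (called at line 34) -> shape_report([6, 4, 4, 5, 3, 6], 3) (called at line 27).
First divergence: position 11; the shown log stops at 10 lines while the working version next logs 'shape_report done: 1'.
Intended log window:
  9: leaving grade_run with 28
  10: enter shape_report: 6 items against 3
  11: shape_report done: 1
  12: sum_active: inputs 28 and 1
Execution walk:
  grade_run([6, 4, 4, 5, 3, 6]) -> 28  [called from collect_span, line 26]
Log origins:
  1 — main, line 33
  2 — collect_span, line 25
  3-8 — grade_run, line 5
  9 — grade_run, line 6
  10 — shape_report, line 10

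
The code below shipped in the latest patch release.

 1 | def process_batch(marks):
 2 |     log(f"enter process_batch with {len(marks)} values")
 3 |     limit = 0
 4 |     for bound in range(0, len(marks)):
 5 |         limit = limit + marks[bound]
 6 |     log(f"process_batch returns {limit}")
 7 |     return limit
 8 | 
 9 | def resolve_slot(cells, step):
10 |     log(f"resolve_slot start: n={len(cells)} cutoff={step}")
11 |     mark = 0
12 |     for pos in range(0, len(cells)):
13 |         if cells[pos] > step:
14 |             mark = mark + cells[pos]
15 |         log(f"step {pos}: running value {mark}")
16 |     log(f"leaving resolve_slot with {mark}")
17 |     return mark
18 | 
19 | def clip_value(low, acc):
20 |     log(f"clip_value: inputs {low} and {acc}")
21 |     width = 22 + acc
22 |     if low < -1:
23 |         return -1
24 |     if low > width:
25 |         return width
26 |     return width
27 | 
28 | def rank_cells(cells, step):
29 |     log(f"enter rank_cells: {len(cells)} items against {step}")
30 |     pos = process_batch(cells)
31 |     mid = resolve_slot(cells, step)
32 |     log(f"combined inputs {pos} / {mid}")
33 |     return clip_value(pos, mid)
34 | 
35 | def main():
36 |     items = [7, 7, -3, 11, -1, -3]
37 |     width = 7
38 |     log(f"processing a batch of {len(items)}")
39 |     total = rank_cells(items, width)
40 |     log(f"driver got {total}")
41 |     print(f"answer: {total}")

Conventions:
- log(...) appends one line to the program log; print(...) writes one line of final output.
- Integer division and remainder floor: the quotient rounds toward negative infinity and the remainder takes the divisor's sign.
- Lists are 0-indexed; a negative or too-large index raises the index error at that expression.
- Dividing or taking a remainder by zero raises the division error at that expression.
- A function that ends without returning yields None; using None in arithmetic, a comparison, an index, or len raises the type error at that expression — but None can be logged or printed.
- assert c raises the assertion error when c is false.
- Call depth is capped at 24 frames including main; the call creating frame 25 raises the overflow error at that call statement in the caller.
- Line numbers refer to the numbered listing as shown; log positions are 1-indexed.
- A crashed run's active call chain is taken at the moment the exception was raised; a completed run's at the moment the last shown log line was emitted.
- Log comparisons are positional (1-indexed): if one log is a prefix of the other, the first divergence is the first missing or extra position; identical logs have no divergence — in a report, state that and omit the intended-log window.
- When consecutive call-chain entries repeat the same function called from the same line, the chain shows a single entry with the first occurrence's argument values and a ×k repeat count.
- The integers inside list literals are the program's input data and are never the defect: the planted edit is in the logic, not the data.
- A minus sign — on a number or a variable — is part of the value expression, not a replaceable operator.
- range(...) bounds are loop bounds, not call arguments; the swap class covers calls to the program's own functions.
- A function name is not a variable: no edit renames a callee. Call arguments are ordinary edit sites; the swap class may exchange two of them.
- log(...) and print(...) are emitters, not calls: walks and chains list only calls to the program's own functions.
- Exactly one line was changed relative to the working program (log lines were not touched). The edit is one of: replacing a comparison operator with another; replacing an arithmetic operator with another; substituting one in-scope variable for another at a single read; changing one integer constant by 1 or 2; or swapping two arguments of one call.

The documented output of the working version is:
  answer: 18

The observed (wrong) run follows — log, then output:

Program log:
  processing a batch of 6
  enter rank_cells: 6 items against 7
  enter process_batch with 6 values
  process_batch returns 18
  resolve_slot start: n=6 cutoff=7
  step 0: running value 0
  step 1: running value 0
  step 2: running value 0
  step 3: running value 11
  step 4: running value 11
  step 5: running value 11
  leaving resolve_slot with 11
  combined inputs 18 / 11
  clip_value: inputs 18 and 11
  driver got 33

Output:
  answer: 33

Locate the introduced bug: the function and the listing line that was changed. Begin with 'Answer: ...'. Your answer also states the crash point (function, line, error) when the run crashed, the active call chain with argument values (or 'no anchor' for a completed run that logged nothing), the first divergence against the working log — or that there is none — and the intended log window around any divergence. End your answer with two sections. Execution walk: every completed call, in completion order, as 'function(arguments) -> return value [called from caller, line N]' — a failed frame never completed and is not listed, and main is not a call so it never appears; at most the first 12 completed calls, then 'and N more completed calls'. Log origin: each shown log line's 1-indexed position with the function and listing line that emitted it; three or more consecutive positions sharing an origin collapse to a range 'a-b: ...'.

Answer: the defect is in clip_value at line 26.
Key fact: Log line 15 is where behavior first shows: 'driver got 33' appears instead of 'driver got 18'.
Call chain: main.
First divergence: at position 15 the run shows 'driver got 33' where the working version logs 'driver got 18'.
Intended log window:
  13: combined inputs 18 / 11
  14: clip_value: inputs 18 and 11
  15: driver got 18
Execution walk:
  process_batch([7, 7, -3, 11, -1, -3]) -> 18  [called from rank_cells, line 30]
  resolve_slot([7, 7, -3, 11, -1, -3], 7) -> 11  [called from rank_cells, line 31]
  clip_value(18, 11) -> 33  [called from rank_cells, line 33]
  rank_cells([7, 7, -3, 11, -1, -3], 7) -> 33  [called from main, line 39]
Log origin:
  1 — main, line 38
  2 — rank_cells, line 29
  3 — process_batch, line 2
  4 — process_batch, line 6
  5 — resolve_slot, line 10
  6-11 — resolve_slot, line 15
  12 — resolve_slot, line 16
  13 — rank_cells, line 32
  14 — clip_value, line 20
  15 — main, line 40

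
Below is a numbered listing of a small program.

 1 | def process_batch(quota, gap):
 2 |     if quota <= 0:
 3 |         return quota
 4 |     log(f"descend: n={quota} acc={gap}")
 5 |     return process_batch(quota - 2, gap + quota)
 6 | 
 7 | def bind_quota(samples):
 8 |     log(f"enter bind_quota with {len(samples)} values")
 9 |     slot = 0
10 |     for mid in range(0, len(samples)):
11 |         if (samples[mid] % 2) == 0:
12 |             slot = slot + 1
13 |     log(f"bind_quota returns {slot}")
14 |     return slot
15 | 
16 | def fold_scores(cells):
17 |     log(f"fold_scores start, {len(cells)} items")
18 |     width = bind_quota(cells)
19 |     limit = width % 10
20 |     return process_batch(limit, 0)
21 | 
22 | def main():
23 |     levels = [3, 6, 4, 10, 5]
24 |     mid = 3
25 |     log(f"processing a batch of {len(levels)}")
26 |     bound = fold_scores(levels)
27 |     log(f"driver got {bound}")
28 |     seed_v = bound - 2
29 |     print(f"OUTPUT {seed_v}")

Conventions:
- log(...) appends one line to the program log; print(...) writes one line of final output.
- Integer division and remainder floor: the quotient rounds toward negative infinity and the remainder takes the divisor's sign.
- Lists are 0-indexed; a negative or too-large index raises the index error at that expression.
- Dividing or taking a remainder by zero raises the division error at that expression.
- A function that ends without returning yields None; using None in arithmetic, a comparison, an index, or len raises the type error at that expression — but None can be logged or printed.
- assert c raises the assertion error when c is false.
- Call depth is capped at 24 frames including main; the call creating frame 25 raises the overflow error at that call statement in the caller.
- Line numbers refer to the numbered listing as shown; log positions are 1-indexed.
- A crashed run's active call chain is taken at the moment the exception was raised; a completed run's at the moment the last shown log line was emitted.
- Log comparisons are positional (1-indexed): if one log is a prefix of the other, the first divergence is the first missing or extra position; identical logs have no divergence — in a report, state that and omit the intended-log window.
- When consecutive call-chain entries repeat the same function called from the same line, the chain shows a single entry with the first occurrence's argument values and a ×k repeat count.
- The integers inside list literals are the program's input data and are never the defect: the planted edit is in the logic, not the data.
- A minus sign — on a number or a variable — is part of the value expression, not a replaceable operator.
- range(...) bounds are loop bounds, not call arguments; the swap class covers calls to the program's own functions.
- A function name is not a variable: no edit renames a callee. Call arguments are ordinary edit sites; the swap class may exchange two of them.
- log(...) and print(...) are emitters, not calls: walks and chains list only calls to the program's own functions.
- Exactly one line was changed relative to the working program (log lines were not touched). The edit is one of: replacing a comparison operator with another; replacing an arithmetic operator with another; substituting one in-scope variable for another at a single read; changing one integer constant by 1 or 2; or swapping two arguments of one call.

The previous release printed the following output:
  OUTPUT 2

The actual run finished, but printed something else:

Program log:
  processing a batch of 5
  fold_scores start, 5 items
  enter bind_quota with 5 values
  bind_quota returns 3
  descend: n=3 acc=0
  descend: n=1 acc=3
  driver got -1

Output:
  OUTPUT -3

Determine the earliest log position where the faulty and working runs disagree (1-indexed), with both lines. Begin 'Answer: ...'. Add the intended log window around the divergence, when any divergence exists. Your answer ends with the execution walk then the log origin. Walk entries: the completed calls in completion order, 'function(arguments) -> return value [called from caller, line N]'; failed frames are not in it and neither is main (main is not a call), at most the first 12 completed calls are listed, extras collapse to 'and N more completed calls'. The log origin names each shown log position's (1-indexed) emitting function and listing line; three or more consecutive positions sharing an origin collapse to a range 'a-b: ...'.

Answer: at position 7 the run shows 'driver got -1' where the working version logs 'driver got 4'.
Intended log window:
  5: descend: n=3 acc=0
  6: descend: n=1 acc=3
  7: driver got 4
Execution walk:
  bind_quota([3, 6, 4, 10, 5]) -> 3  [called from fold_scores, line 18]
  process_batch(-1, 4) -> -1  [called from process_batch, line 5]
  process_batch(1, 3) -> -1  [called from process_batch, line 5]
  process_batch(3, 0) -> -1  [called from fold_scores, line 20]
  fold_scores([3, 6, 4, 10, 5]) -> -1  [called from main, line 26]
Log origins:
  1: emitted by main (line 25)
  2: emitted by fold_scores (line 17)
  3: emitted by bind_quota (line 8)
  4: emitted by bind_quota (line 13)
  5: emitted by process_batch (line 4)
  6: emitted by process_batch (line 4)
  7: emitted by main (line 27)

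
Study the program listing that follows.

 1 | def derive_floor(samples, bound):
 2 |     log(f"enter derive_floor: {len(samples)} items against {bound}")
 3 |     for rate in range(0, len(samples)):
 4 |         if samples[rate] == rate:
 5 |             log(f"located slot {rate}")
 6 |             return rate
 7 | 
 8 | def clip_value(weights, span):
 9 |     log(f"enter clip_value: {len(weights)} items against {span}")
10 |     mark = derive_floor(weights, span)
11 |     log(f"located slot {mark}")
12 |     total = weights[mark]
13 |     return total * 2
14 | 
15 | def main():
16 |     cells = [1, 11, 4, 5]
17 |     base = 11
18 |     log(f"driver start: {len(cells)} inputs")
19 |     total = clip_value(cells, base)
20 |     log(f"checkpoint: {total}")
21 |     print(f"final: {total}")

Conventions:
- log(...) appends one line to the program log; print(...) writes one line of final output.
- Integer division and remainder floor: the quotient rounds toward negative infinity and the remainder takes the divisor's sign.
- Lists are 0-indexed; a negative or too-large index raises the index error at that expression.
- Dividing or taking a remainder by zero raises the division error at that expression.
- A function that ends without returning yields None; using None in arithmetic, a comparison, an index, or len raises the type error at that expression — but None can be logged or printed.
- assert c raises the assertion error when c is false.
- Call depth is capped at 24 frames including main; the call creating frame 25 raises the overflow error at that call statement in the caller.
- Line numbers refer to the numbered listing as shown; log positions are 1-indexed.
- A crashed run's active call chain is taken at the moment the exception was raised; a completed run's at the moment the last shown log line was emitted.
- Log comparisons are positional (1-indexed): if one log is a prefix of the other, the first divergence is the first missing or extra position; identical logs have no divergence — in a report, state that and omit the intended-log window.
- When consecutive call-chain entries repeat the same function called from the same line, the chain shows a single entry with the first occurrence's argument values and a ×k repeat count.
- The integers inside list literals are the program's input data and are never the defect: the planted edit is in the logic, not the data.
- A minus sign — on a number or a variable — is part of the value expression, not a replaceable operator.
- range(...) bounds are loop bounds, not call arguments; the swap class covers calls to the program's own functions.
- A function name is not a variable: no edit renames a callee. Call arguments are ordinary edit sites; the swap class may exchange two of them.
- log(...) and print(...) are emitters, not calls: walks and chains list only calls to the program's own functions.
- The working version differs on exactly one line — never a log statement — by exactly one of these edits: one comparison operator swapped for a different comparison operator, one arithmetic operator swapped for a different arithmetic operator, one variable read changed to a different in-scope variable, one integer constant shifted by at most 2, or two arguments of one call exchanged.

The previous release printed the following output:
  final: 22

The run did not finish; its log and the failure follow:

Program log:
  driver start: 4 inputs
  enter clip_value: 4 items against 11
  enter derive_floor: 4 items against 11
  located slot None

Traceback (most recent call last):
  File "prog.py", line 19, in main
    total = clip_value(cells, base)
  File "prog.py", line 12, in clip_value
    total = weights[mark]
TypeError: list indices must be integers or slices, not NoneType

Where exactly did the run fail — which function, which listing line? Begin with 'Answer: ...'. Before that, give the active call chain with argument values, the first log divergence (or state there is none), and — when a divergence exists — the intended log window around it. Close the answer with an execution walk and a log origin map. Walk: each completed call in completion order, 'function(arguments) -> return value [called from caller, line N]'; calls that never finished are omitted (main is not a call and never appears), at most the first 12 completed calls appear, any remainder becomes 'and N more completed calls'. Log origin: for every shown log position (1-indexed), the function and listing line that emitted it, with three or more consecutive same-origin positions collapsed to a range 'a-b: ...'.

Answer: the error was raised in clip_value, line 12.
The tell: Everything matches until log position 4, which reads 'located slot None' in place of 'located slot 1'.
Call chain: main -> clip_value([1, 11, 4, 5], 11) (called at line 19).
First divergence: at position 4 the run shows 'located slot None' where the working version logs 'located slot 1'.
Intended log window:
  2: enter clip_value: 4 items against 11
  3: enter derive_floor: 4 items against 11
  4: located slot 1
  5: located slot 1
Execution walk:
  derive_floor([1, 11, 4, 5], 11) -> None  [called from clip_value, line 10]
Log origin:
  1: from main, line 18
  2: from clip_value, line 9
  3: from derive_floor, line 2
  4: from clip_value, line 11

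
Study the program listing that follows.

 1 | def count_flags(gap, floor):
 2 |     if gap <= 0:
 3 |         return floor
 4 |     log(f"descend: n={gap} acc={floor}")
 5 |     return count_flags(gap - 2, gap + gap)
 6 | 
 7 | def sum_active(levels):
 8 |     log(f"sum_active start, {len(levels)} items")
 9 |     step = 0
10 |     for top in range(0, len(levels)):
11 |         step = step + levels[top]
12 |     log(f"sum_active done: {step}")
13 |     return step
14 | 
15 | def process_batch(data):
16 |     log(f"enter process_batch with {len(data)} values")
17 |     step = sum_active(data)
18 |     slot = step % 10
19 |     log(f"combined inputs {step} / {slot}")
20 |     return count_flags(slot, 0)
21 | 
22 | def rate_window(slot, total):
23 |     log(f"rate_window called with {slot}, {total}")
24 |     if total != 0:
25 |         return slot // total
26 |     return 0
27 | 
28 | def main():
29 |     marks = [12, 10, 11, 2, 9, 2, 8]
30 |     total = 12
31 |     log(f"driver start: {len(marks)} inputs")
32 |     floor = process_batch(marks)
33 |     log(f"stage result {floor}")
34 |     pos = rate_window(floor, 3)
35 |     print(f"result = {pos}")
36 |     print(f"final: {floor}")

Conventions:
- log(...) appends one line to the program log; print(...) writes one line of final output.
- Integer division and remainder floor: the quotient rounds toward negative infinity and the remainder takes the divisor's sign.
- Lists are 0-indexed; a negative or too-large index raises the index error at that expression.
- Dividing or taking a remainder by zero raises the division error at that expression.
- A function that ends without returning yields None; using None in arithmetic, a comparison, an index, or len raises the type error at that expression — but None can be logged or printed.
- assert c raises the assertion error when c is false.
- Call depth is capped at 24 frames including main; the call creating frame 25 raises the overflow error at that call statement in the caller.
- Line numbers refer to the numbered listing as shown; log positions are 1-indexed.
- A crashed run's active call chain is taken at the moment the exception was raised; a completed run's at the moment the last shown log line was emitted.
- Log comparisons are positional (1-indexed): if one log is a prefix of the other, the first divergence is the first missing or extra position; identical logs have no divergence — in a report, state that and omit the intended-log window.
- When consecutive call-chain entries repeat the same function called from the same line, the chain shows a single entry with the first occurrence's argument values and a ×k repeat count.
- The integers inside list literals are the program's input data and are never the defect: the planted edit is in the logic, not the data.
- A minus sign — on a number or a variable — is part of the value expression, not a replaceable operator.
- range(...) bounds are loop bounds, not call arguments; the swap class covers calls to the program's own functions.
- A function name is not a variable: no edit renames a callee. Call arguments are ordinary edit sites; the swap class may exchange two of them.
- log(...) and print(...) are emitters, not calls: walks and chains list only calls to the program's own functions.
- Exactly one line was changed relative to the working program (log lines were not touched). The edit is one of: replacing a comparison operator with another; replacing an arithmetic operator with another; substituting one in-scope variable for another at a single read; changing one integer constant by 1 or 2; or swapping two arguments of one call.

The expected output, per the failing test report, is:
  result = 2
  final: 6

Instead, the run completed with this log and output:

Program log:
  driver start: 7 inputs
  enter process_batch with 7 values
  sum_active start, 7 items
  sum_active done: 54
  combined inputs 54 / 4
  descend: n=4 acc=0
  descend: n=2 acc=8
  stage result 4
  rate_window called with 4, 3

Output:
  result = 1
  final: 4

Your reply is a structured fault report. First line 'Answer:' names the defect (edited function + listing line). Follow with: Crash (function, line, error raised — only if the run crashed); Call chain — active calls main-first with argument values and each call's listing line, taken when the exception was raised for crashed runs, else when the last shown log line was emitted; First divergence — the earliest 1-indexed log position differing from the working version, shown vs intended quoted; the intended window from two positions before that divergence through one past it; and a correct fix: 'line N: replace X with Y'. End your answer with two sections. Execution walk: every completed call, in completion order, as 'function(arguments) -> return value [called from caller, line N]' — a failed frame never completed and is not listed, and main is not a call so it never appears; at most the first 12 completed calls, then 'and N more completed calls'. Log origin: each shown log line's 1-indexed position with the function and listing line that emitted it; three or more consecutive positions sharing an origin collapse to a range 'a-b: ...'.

Answer: the defect is in count_flags at line 5.
Core observation: The earliest visible damage is log position 7 — 'descend: n=2 acc=8' rather than the intended 'descend: n=2 acc=4'.
Call chain: main -> rate_window(4, 3) (called at line 34).
First divergence: position 7 — the shown line 'descend: n=2 acc=8' should read 'descend: n=2 acc=4'.
Intended log window:
  5: combined inputs 54 / 4
  6: descend: n=4 acc=0
  7: descend: n=2 acc=4
  8: stage result 6
Execution walk:
  sum_active([12, 10, 11, 2, 9, 2, 8]) -> 54  [called from process_batch, line 17]
  count_flags(0, 4) -> 4  [called from count_flags, line 5]
  count_flags(2, 8) -> 4  [called from count_flags, line 5]
  count_flags(4, 0) -> 4  [called from process_batch, line 20]
  process_batch([12, 10, 11, 2, 9, 2, 8]) -> 4  [called from main, line 32]
  rate_window(4, 3) -> 1  [called from main, line 34]
Origin of each log line:
  1 — main, line 31
  2 — process_batch, line 16
  3 — sum_active, line 8
  4 — sum_active, line 12
  5 — process_batch, line 19
  6 — count_flags, line 4
  7 — count_flags, line 4
  8 — main, line 33
  9 — rate_window, line 23
A correct fix: line 5: replace `gap + gap` with `floor + gap`.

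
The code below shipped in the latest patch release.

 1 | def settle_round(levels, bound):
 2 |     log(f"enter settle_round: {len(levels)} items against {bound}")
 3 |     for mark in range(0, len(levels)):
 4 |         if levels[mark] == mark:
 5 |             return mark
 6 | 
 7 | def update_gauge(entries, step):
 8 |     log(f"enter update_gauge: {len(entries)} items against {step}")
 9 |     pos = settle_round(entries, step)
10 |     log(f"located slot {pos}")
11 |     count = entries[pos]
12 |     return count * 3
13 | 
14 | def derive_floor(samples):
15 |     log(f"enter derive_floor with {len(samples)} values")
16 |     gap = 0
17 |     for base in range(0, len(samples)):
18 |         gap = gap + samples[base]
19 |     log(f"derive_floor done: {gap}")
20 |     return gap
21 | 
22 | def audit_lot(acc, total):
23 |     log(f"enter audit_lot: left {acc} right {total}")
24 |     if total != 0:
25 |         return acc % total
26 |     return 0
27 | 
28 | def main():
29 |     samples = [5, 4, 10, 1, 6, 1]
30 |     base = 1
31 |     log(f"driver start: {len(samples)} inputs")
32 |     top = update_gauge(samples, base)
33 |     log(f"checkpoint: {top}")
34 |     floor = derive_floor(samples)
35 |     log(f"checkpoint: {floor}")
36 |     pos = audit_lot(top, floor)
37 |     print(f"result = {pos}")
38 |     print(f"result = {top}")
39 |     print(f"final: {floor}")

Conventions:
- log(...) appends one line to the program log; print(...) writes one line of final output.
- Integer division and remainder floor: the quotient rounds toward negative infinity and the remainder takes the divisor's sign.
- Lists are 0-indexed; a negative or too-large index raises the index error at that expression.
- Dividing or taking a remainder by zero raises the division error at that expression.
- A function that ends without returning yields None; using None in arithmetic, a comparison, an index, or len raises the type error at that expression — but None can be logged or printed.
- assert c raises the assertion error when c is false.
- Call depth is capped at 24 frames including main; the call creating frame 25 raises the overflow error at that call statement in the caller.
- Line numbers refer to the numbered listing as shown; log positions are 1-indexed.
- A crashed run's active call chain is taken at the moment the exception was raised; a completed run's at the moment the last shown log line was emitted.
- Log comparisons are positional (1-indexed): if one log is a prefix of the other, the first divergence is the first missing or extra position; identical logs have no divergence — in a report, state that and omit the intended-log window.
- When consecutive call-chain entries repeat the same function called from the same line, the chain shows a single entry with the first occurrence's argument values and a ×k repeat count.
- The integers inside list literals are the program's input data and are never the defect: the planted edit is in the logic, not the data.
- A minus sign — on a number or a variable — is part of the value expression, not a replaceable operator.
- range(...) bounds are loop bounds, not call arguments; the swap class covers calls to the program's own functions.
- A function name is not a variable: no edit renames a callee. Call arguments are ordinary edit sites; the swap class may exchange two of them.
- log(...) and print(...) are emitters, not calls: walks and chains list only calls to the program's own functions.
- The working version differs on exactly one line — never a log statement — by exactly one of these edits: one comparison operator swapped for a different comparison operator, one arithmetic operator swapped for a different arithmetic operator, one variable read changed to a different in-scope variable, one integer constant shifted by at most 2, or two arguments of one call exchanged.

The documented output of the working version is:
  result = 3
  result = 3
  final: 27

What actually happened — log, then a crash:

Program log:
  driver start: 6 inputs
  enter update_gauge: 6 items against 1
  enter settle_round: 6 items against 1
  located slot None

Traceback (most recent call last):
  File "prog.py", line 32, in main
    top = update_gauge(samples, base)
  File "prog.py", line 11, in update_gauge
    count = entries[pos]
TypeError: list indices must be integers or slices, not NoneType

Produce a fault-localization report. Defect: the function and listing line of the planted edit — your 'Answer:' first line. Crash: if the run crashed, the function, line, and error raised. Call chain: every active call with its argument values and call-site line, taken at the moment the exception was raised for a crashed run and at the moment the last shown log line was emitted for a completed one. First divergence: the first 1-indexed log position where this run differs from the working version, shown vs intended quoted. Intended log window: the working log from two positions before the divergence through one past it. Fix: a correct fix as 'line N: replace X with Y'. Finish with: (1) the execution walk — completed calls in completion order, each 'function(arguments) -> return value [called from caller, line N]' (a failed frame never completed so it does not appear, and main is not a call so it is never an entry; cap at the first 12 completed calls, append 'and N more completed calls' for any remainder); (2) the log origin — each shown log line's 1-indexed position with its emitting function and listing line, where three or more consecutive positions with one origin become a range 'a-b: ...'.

Answer: the defect is in settle_round at line 4.
Core observation: Everything matches until log position 4, which reads 'located slot None' in place of 'located slot 3'.
Crash: update_gauge, line 11, TypeError.
Call chain: main -> update_gauge([5, 4, 10, 1, 6, 1], 1) (called at line 32).
First divergence: position 4 — the shown line 'located slot None' should read 'located slot 3'.
Intended log window:
  2: enter update_gauge: 6 items against 1
  3: enter settle_round: 6 items against 1
  4: located slot 3
  5: checkpoint: 3
Execution walk:
  settle_round([5, 4, 10, 1, 6, 1], 1) -> None  [called from update_gauge, line 9]
Log origins:
  1: logged in main at line 31
  2: logged in update_gauge at line 8
  3: logged in settle_round at line 2
  4: logged in update_gauge at line 10
A correct fix: line 4: replace `levels[mark] == mark` with `levels[mark] == bound`.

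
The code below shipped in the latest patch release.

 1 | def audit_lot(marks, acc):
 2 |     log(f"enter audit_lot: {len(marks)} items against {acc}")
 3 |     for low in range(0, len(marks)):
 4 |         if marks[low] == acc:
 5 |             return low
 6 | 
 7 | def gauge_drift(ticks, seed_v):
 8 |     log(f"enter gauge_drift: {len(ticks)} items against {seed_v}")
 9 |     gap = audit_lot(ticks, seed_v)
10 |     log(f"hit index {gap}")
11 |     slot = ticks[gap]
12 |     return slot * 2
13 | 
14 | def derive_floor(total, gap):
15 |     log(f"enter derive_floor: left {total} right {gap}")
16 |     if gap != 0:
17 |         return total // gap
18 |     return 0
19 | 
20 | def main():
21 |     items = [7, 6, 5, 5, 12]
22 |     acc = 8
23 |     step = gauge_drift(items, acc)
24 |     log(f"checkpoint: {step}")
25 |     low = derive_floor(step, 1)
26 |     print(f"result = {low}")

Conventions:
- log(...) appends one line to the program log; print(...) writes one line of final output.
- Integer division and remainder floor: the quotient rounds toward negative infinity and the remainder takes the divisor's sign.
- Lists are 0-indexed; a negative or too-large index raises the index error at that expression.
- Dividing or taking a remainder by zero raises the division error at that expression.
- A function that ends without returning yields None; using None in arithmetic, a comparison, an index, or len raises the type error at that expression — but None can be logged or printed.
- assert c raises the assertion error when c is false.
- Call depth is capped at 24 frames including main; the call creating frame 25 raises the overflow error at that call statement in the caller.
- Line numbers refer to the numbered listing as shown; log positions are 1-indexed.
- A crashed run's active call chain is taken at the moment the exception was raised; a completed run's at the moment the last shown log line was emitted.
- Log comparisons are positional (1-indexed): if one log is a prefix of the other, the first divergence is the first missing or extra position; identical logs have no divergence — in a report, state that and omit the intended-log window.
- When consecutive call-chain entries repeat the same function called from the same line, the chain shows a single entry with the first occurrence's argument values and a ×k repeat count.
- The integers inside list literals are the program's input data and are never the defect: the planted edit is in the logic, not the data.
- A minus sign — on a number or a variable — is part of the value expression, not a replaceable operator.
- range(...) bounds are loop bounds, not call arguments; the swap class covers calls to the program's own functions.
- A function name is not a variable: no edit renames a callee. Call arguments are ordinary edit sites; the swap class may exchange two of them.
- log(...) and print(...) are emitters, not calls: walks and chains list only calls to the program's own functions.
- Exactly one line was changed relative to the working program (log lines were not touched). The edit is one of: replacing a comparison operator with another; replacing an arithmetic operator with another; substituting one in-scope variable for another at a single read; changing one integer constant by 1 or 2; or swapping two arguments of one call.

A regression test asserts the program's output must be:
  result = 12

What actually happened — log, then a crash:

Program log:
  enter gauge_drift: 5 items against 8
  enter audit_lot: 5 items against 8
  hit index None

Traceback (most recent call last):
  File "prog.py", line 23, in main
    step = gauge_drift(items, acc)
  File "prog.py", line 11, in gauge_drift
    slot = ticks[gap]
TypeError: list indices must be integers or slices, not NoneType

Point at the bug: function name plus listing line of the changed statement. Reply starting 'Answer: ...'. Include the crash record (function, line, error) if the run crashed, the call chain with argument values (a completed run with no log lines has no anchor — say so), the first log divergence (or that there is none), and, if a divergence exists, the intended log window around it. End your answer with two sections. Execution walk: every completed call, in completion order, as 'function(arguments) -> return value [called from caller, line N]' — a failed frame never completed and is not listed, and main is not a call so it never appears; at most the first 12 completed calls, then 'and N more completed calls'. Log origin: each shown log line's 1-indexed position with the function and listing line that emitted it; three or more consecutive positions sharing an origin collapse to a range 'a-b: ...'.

Answer: the defect is in main at line 22.
Core observation: The log first diverges at position 1: the faulty run prints 'enter gauge_drift: 5 items against 8' where the working version prints 'enter gauge_drift: 5 items against 6'.
Crash: gauge_drift, line 11, TypeError.
Call chain: main -> gauge_drift([7, 6, 5, 5, 12], 8) (called at line 23).
First divergence: at position 1 the run shows 'enter gauge_drift: 5 items against 8' where the working version logs 'enter gauge_drift: 5 items against 6'.
Intended log window:
  1: enter gauge_drift: 5 items against 6
  2: enter audit_lot: 5 items against 6
Execution walk:
  audit_lot([7, 6, 5, 5, 12], 8) -> None  [called from gauge_drift, line 9]
Log origin:
  1: emitted by gauge_drift (line 8)
  2: emitted by audit_lot (line 2)
  3: emitted by gauge_drift (line 10)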